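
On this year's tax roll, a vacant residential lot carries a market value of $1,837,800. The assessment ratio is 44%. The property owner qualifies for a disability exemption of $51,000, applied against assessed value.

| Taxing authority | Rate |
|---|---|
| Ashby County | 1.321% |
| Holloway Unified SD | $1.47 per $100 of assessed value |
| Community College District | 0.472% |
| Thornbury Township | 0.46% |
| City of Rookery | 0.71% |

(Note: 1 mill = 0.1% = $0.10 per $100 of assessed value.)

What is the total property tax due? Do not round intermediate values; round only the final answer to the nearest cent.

$33,585.83

Assessed value = $1,837,800 × 0.44 = $808,632
Taxable value = $808,632 − $51,000 = $757,632
Ashby County: $757,632 × 0.01321 = $10,008.31872
Holloway Unified SD: $757,632 × 0.0147 = $11,137.1904
Community College District: $757,632 × 0.00472 = $3,576.02304
Thornbury Township: $757,632 × 0.0046 = $3,485.1072
City of Rookery: $757,632 × 0.0071 = $5,379.1872
Total = $33,585.82656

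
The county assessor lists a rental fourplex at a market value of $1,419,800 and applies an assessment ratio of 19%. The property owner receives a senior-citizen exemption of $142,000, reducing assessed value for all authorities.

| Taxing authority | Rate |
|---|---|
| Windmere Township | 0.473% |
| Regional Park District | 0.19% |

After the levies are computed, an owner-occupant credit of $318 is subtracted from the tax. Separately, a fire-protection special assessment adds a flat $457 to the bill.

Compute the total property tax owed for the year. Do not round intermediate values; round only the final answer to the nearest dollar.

$986

Assessed value = $1,419,800 × 0.19 = $269,762
Taxable value = $269,762 − $142,000 = $127,762
Windmere Township: $127,762 × 0.00473 = $604.31426
Regional Park District: $127,762 × 0.0019 = $242.7478
Levies subtotal = $847.06206
After credit = $847.06206 − $318 = $529.06206
Total = $529.06206 + $457 = $986.06206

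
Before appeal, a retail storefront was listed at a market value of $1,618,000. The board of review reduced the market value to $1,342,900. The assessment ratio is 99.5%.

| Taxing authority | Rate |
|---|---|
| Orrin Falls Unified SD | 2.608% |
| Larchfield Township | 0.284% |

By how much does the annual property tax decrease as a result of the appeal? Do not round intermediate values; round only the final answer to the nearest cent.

Old assessed value = $1,618,000 × 0.995 = $1,609,910
New assessed value = $1,342,900 × 0.995 = $1,336,185.5
Combined rate = 0.02608 + 0.00284 = 0.02892
Old tax = $1,609,910 × 0.02892 = $46,558.5972
New tax = $1,336,185.5 × 0.02892 = $38,642.48466
Reduction = $46,558.5972 − $38,642.48466 = $7,916.11254

$7,916.11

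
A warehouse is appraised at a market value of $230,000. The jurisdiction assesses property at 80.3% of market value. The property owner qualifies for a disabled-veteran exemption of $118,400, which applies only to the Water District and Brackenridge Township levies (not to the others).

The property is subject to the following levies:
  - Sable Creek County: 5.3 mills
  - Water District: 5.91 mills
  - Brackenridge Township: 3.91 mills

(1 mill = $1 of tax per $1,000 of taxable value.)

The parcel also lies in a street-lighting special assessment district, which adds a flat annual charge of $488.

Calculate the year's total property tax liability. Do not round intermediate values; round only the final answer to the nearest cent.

$2,117.82

Assessed value = $230,000 × 0.803 = $184,690
Sable Creek County: $184,690 × 0.0053 = $978.857
Water District: ($184,690 − $118,400) × 0.00591 = $66,290 × 0.00591 = $391.7739
Brackenridge Township: ($184,690 − $118,400) × 0.00391 = $66,290 × 0.00391 = $259.1939
Levies subtotal = $1,629.8248
Total = $1,629.8248 + $488 = $2,117.8248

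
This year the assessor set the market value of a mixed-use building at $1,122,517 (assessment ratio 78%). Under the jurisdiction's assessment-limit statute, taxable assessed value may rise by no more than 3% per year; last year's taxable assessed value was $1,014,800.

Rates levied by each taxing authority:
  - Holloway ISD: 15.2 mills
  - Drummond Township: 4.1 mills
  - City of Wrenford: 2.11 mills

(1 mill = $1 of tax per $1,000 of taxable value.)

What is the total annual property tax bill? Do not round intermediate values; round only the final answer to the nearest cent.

$18,745.81

Uncapped assessed value = $1,122,517 × 0.78 = $875,563.26
Cap limit = $1,014,800 × 1.03 = $1,045,244
Taxable assessed value = min($875,563.26, $1,045,244) = $875,563.26 (cap does not bind)
Holloway ISD: $875,563.26 × 0.0152 = $13,308.561552
Drummond Township: $875,563.26 × 0.0041 = $3,589.809366
City of Wrenford: $875,563.26 × 0.00211 = $1,847.4384786
Total = $18,745.8093966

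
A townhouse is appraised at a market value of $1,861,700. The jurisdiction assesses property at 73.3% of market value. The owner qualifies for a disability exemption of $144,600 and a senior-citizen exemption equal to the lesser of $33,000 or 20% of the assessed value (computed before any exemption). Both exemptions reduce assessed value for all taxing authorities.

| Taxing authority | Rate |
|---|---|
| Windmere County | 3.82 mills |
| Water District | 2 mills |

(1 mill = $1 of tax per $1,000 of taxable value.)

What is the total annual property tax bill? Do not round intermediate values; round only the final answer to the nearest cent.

Assessed value = $1,861,700 × 0.733 = $1,364,626.1
Senior-citizen exemption = min($33,000, 20% × $1,364,626.1) = min($33,000, $272,925.22) = $33,000 (dollar cap binds)
Taxable value = $1,364,626.1 − $144,600 − $33,000 = $1,187,026.1
Windmere County: $1,187,026.1 × 0.00382 = $4,534.439702
Water District: $1,187,026.1 × 0.002 = $2,374.0522
Total = $6,908.491902

$6,908.49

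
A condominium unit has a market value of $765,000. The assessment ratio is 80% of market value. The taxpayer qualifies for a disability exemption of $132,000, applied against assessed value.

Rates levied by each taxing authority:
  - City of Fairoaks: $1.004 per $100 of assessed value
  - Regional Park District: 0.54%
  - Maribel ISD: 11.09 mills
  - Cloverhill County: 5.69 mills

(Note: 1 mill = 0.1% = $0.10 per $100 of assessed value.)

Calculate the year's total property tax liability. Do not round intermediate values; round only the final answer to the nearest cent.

Assessed value = $765,000 × 0.8 = $612,000
Taxable value = $612,000 − $132,000 = $480,000
City of Fairoaks: $480,000 × 0.01004 = $4,819.2
Regional Park District: $480,000 × 0.0054 = $2,592
Maribel ISD: $480,000 × 0.01109 = $5,323.2
Cloverhill County: $480,000 × 0.00569 = $2,731.2
Total = $15,465.6

$15,465.60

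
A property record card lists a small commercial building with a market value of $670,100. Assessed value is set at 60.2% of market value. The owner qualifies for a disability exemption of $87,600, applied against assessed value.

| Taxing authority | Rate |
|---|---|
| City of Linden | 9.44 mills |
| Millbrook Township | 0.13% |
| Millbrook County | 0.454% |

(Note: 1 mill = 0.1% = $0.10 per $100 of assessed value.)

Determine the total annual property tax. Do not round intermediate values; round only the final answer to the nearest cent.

Assessed value = $670,100 × 0.602 = $403,400.2
Taxable value = $403,400.2 − $87,600 = $315,800.2
City of Linden: $315,800.2 × 0.00944 = $2,981.153888
Millbrook Township: $315,800.2 × 0.0013 = $410.54026
Millbrook County: $315,800.2 × 0.00454 = $1,433.732908
Total = $4,825.427056

$4,825.43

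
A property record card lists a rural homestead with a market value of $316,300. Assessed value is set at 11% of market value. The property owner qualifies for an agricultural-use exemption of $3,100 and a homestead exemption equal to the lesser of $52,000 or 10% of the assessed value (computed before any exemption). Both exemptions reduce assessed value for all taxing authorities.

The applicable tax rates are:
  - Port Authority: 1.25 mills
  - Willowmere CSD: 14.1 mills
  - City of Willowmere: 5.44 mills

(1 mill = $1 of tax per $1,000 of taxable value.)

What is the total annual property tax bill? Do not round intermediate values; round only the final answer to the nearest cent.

Assessed value = $316,300 × 0.11 = $34,793
Homestead exemption = min($52,000, 10% × $34,793) = min($52,000, $3,479.3) = $3,479.3 (percentage binds)
Taxable value = $34,793 − $3,100 − $3,479.3 = $28,213.7
Port Authority: $28,213.7 × 0.00125 = $35.267125
Willowmere CSD: $28,213.7 × 0.0141 = $397.81317
City of Willowmere: $28,213.7 × 0.00544 = $153.482528
Total = $586.562823

$586.56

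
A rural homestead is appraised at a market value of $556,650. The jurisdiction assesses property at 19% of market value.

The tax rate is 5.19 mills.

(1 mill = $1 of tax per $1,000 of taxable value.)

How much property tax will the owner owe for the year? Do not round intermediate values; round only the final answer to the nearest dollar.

$549

Assessed value = $556,650 × 0.19 = $105,763.5
Tax = $105,763.5 × 0.00519 = $548.912565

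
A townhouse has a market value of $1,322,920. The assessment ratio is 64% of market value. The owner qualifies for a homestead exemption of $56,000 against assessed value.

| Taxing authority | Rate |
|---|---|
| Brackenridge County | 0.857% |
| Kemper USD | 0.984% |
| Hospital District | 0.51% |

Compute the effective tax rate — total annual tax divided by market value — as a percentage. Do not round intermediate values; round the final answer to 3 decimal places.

1.405%

Assessed value = $1,322,920 × 0.64 = $846,668.8
Taxable value = $846,668.8 − $56,000 = $790,668.8
Brackenridge County: $790,668.8 × 0.00857 = $6,776.031616
Kemper USD: $790,668.8 × 0.00984 = $7,780.180992
Hospital District: $790,668.8 × 0.0051 = $4,032.41088
Total tax = $18,588.623488
Effective rate = $18,588.623488 ÷ $1,322,920 = 1.405% of market value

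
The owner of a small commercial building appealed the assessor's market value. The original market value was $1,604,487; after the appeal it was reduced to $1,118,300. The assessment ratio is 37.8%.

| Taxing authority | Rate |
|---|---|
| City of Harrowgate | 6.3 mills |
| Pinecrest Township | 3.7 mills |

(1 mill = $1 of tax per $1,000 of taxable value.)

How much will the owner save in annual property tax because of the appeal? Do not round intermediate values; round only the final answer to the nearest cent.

$1,837.79

Old assessed value = $1,604,487 × 0.378 = $606,496.086
New assessed value = $1,118,300 × 0.378 = $422,717.4
Combined rate = 0.0063 + 0.0037 = 0.01
Old tax = $606,496.086 × 0.01 = $6,064.96086
New tax = $422,717.4 × 0.01 = $4,227.174
Reduction = $6,064.96086 − $4,227.174 = $1,837.78686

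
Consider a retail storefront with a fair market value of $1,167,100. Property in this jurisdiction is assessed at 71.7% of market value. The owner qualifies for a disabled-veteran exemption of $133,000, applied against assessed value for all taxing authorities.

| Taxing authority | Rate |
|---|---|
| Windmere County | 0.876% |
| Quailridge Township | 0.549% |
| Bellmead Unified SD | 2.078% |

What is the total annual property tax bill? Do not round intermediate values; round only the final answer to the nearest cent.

$24,654.49

Assessed value = $1,167,100 × 0.717 = $836,810.7
Taxable value = $836,810.7 − $133,000 = $703,810.7
Windmere County: $703,810.7 × 0.00876 = $6,165.381732
Quailridge Township: $703,810.7 × 0.00549 = $3,863.920743
Bellmead Unified SD: $703,810.7 × 0.02078 = $14,625.186346
Total = $6,165.381732 + $3,863.920743 + $14,625.186346 = $24,654.488821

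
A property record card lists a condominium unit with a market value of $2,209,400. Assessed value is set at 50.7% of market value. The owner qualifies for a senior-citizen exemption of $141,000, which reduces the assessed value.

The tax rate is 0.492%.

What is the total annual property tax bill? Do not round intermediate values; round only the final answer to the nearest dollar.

Assessed value = $2,209,400 × 0.507 = $1,120,165.8
Taxable value = $1,120,165.8 − $141,000 = $979,165.8
Tax = $979,165.8 × 0.00492 = $4,817.495736

$4,817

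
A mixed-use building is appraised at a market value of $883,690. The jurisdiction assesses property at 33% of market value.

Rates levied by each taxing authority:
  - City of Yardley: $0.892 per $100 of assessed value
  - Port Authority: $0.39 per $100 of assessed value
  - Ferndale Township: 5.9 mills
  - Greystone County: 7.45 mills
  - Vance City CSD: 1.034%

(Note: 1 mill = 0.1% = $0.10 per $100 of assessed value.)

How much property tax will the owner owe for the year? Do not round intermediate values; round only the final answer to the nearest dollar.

Assessed value = $883,690 × 0.33 = $291,617.7
City of Yardley: $291,617.7 × 0.00892 = $2,601.229884
Port Authority: $291,617.7 × 0.0039 = $1,137.30903
Ferndale Township: $291,617.7 × 0.0059 = $1,720.54443
Greystone County: $291,617.7 × 0.00745 = $2,172.551865
Vance City CSD: $291,617.7 × 0.01034 = $3,015.327018
Total = $10,646.962227

$10,647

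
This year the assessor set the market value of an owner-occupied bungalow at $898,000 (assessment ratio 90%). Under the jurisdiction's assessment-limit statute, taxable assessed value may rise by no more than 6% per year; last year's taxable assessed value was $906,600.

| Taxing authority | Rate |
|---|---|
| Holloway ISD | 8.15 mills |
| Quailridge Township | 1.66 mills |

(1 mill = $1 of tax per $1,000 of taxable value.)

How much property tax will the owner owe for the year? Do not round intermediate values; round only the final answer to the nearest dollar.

$7,928

Uncapped assessed value = $898,000 × 0.9 = $808,200
Cap limit = $906,600 × 1.06 = $960,996
Taxable assessed value = min($808,200, $960,996) = $808,200 (cap does not bind)
Holloway ISD: $808,200 × 0.00815 = $6,586.83
Quailridge Township: $808,200 × 0.00166 = $1,341.612
Total = $7,928.442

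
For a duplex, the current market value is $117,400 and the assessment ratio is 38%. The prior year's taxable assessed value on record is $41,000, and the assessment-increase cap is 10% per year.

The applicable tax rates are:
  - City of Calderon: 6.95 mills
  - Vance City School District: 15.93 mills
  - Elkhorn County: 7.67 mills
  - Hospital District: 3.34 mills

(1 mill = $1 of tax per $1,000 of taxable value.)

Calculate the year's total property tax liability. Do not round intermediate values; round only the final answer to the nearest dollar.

Uncapped assessed value = $117,400 × 0.38 = $44,612
Cap limit = $41,000 × 1.1 = $45,100
Taxable assessed value = min($44,612, $45,100) = $44,612 (cap does not bind)
City of Calderon: $44,612 × 0.00695 = $310.0534
Vance City School District: $44,612 × 0.01593 = $710.66916
Elkhorn County: $44,612 × 0.00767 = $342.17404
Hospital District: $44,612 × 0.00334 = $149.00408
Total = $1,511.90068

$1,512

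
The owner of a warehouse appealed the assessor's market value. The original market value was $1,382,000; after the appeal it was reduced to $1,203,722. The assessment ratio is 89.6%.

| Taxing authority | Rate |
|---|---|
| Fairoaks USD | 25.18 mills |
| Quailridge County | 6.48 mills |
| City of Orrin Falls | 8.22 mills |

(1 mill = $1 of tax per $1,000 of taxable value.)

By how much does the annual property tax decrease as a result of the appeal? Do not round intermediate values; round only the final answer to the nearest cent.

$6,370.32

Old assessed value = $1,382,000 × 0.896 = $1,238,272
New assessed value = $1,203,722 × 0.896 = $1,078,534.912
Combined rate = 0.02518 + 0.00648 + 0.00822 = 0.03988
Old tax = $1,238,272 × 0.03988 = $49,382.28736
New tax = $1,078,534.912 × 0.03988 = $43,011.97229056
Reduction = $49,382.28736 − $43,011.97229056 = $6,370.31506944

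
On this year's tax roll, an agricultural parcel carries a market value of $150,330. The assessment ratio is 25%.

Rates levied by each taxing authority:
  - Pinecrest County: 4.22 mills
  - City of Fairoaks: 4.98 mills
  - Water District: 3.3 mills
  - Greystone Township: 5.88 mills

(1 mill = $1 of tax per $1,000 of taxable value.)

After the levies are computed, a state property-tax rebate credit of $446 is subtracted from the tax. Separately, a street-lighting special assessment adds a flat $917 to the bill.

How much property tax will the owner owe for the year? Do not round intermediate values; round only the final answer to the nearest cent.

Assessed value = $150,330 × 0.25 = $37,582.5
Pinecrest County: $37,582.5 × 0.00422 = $158.59815
City of Fairoaks: $37,582.5 × 0.00498 = $187.16085
Water District: $37,582.5 × 0.0033 = $124.02225
Greystone Township: $37,582.5 × 0.00588 = $220.9851
Levies subtotal = $690.76635
After credit = $690.76635 − $446 = $244.76635
Total = $244.76635 + $917 = $1,161.76635

$1,161.77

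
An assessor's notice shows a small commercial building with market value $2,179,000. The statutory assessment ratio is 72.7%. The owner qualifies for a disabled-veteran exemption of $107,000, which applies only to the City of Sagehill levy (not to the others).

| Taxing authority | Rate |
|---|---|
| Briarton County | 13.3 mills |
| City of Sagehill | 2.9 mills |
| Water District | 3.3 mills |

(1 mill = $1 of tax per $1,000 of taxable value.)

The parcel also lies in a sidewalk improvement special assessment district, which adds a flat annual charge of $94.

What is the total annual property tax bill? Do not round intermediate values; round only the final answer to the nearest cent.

$30,674.29

Assessed value = $2,179,000 × 0.727 = $1,584,133
Briarton County: $1,584,133 × 0.0133 = $21,068.9689
City of Sagehill: ($1,584,133 − $107,000) × 0.0029 = $1,477,133 × 0.0029 = $4,283.6857
Water District: $1,584,133 × 0.0033 = $5,227.6389
Levies subtotal = $30,580.2935
Total = $30,580.2935 + $94 = $30,674.2935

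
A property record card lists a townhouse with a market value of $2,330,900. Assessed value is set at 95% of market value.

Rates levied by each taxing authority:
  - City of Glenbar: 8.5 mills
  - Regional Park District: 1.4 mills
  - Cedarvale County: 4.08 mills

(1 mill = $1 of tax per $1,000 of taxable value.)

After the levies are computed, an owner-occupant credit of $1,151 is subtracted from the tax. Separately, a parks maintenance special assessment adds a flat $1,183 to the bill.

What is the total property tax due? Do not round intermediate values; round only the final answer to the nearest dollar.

Assessed value = $2,330,900 × 0.95 = $2,214,355
City of Glenbar: $2,214,355 × 0.0085 = $18,822.0175
Regional Park District: $2,214,355 × 0.0014 = $3,100.097
Cedarvale County: $2,214,355 × 0.00408 = $9,034.5684
Levies subtotal = $30,956.6829
After credit = $30,956.6829 − $1,151 = $29,805.6829
Total = $29,805.6829 + $1,183 = $30,988.6829

$30,989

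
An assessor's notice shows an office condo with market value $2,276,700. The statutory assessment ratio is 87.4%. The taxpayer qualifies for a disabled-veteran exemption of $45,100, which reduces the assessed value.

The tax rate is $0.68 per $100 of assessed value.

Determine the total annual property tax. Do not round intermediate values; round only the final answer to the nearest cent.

$13,224.20

Assessed value = $2,276,700 × 0.874 = $1,989,835.8
Taxable value = $1,989,835.8 − $45,100 = $1,944,735.8
Tax = $1,944,735.8 × 0.0068 = $13,224.20344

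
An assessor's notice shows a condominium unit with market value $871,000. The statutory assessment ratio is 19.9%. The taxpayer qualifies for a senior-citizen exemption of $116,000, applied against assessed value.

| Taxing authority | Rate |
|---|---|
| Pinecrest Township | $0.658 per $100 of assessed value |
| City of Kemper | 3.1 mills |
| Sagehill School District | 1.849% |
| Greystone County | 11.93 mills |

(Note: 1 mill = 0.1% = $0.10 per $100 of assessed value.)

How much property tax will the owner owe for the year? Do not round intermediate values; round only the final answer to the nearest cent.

$2,298.89

Assessed value = $871,000 × 0.199 = $173,329
Taxable value = $173,329 − $116,000 = $57,329
Pinecrest Township: $57,329 × 0.00658 = $377.22482
City of Kemper: $57,329 × 0.0031 = $177.7199
Sagehill School District: $57,329 × 0.01849 = $1,060.01321
Greystone County: $57,329 × 0.01193 = $683.93497
Total = $2,298.8929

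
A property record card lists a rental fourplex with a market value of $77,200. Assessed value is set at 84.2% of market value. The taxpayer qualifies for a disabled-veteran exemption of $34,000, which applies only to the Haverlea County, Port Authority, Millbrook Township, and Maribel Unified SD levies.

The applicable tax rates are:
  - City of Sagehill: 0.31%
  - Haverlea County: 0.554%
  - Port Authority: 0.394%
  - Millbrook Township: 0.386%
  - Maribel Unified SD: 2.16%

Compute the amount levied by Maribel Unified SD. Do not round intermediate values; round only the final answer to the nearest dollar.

Assessed value = $77,200 × 0.842 = $65,002.4
Maribel Unified SD taxable value = $65,002.4 − $34,000 = $31,002.4
Maribel Unified SD levy = $31,002.4 × 0.0216 = $669.65184

$670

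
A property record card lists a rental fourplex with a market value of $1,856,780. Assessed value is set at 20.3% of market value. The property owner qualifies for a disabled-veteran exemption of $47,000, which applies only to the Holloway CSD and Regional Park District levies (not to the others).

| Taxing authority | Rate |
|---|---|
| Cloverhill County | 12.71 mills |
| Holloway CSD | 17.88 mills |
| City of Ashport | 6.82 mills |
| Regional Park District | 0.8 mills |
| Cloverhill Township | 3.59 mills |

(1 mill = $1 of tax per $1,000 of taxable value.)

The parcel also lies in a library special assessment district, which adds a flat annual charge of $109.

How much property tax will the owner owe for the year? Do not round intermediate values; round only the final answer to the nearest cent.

$14,986.56

Assessed value = $1,856,780 × 0.203 = $376,926.34
Cloverhill County: $376,926.34 × 0.01271 = $4,790.7337814
Holloway CSD: ($376,926.34 − $47,000) × 0.01788 = $329,926.34 × 0.01788 = $5,899.0829592
City of Ashport: $376,926.34 × 0.00682 = $2,570.6376388
Regional Park District: ($376,926.34 − $47,000) × 0.0008 = $329,926.34 × 0.0008 = $263.941072
Cloverhill Township: $376,926.34 × 0.00359 = $1,353.1655606
Levies subtotal = $14,877.561012
Total = $14,877.561012 + $109 = $14,986.561012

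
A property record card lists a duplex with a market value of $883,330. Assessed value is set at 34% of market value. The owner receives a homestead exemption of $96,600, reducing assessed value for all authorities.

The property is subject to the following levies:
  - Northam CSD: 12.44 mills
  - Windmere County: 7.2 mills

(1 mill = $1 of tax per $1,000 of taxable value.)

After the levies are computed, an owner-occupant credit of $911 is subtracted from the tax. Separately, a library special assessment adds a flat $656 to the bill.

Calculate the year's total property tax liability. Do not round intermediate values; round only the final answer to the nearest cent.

$3,746.30

Assessed value = $883,330 × 0.34 = $300,332.2
Taxable value = $300,332.2 − $96,600 = $203,732.2
Northam CSD: $203,732.2 × 0.01244 = $2,534.428568
Windmere County: $203,732.2 × 0.0072 = $1,466.87184
Levies subtotal = $4,001.300408
After credit = $4,001.300408 − $911 = $3,090.300408
Total = $3,090.300408 + $656 = $3,746.300408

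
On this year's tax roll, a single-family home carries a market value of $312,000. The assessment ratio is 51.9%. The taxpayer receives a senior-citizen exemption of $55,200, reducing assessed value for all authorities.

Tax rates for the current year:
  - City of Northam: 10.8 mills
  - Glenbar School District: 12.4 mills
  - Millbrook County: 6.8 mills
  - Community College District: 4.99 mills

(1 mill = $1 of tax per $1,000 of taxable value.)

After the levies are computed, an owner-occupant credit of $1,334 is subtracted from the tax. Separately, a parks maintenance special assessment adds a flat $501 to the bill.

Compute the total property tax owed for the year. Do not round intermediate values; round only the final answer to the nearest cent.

$2,901.41

Assessed value = $312,000 × 0.519 = $161,928
Taxable value = $161,928 − $55,200 = $106,728
City of Northam: $106,728 × 0.0108 = $1,152.6624
Glenbar School District: $106,728 × 0.0124 = $1,323.4272
Millbrook County: $106,728 × 0.0068 = $725.7504
Community College District: $106,728 × 0.00499 = $532.57272
Levies subtotal = $3,734.41272
After credit = $3,734.41272 − $1,334 = $2,400.41272
Total = $2,400.41272 + $501 = $2,901.41272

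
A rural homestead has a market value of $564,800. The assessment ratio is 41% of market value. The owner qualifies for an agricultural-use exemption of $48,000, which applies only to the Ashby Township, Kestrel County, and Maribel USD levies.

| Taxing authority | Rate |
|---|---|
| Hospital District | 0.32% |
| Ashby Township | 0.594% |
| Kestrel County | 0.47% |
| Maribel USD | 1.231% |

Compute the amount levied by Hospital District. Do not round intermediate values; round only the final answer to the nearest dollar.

$741

Assessed value = $564,800 × 0.41 = $231,568
Hospital District taxable value = $231,568 (exemption does not apply)
Hospital District levy = $231,568 × 0.0032 = $741.0176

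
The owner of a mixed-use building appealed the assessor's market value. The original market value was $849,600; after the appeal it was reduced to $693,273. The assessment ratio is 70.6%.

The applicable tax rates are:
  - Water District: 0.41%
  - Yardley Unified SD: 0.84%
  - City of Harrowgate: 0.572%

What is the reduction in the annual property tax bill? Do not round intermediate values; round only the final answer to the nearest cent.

$2,010.88

Old assessed value = $849,600 × 0.706 = $599,817.6
New assessed value = $693,273 × 0.706 = $489,450.738
Combined rate = 0.0041 + 0.0084 + 0.00572 = 0.01822
Old tax = $599,817.6 × 0.01822 = $10,928.676672
New tax = $489,450.738 × 0.01822 = $8,917.79244636
Reduction = $10,928.676672 − $8,917.79244636 = $2,010.88422564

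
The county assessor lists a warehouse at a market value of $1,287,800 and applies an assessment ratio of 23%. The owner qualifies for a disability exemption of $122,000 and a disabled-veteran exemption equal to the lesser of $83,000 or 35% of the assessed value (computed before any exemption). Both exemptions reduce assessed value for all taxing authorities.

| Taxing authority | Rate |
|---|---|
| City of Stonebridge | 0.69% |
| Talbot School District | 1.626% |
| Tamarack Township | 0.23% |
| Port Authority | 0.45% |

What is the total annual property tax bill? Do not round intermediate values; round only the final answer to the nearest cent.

Assessed value = $1,287,800 × 0.23 = $296,194
Disabled-veteran exemption = min($83,000, 35% × $296,194) = min($83,000, $103,667.9) = $83,000 (dollar cap binds)
Taxable value = $296,194 − $122,000 − $83,000 = $91,194
City of Stonebridge: $91,194 × 0.0069 = $629.2386
Talbot School District: $91,194 × 0.01626 = $1,482.81444
Tamarack Township: $91,194 × 0.0023 = $209.7462
Port Authority: $91,194 × 0.0045 = $410.373
Total = $2,732.17224

$2,732.17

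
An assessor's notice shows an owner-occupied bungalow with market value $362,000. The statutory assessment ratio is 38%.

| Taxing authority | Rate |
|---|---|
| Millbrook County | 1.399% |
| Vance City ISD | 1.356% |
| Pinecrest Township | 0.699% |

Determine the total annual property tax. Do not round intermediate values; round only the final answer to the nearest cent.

$4,751.32

Assessed value = $362,000 × 0.38 = $137,560
Millbrook County: $137,560 × 0.01399 = $1,924.4644
Vance City ISD: $137,560 × 0.01356 = $1,865.3136
Pinecrest Township: $137,560 × 0.00699 = $961.5444
Total = $1,924.4644 + $1,865.3136 + $961.5444 = $4,751.3224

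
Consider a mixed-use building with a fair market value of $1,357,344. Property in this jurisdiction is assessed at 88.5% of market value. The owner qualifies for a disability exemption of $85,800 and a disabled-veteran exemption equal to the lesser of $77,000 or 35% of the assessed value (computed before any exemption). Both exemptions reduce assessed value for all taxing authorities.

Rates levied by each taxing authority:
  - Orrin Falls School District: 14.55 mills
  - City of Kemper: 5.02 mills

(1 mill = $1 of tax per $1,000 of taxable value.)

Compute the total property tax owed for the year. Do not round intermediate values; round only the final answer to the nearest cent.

$20,322.46

Assessed value = $1,357,344 × 0.885 = $1,201,249.44
Disabled-veteran exemption = min($77,000, 35% × $1,201,249.44) = min($77,000, $420,437.304) = $77,000 (dollar cap binds)
Taxable value = $1,201,249.44 − $85,800 − $77,000 = $1,038,449.44
Orrin Falls School District: $1,038,449.44 × 0.01455 = $15,109.439352
City of Kemper: $1,038,449.44 × 0.00502 = $5,213.0161888
Total = $20,322.4555408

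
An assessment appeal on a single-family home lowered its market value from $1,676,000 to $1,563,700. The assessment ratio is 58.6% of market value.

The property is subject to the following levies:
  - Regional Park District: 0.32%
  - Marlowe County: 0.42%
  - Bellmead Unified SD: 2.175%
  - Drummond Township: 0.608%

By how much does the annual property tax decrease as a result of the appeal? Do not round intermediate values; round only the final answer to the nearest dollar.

$2,318

Old assessed value = $1,676,000 × 0.586 = $982,136
New assessed value = $1,563,700 × 0.586 = $916,328.2
Combined rate = 0.0032 + 0.0042 + 0.02175 + 0.00608 = 0.03523
Old tax = $982,136 × 0.03523 = $34,600.65128
New tax = $916,328.2 × 0.03523 = $32,282.242486
Reduction = $34,600.65128 − $32,282.242486 = $2,318.408794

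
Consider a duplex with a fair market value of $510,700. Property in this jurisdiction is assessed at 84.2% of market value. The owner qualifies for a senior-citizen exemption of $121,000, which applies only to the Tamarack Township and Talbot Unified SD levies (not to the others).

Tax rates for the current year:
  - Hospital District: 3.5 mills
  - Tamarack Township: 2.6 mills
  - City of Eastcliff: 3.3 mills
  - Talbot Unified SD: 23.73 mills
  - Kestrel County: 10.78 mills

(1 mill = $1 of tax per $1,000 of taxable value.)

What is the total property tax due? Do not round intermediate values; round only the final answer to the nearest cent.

$15,695.78

Assessed value = $510,700 × 0.842 = $430,009.4
Hospital District: $430,009.4 × 0.0035 = $1,505.0329
Tamarack Township: ($430,009.4 − $121,000) × 0.0026 = $309,009.4 × 0.0026 = $803.42444
City of Eastcliff: $430,009.4 × 0.0033 = $1,419.03102
Talbot Unified SD: ($430,009.4 − $121,000) × 0.02373 = $309,009.4 × 0.02373 = $7,332.793062
Kestrel County: $430,009.4 × 0.01078 = $4,635.501332
Total = $15,695.782754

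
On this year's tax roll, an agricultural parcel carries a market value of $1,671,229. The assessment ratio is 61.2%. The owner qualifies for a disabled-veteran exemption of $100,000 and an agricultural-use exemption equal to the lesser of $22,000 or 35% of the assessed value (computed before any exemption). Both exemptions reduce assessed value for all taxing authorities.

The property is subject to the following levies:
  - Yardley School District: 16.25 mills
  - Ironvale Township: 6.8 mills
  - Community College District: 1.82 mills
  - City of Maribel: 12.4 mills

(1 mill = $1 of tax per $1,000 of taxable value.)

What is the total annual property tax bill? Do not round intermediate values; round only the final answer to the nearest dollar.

$33,573

Assessed value = $1,671,229 × 0.612 = $1,022,792.148
Agricultural-use exemption = min($22,000, 35% × $1,022,792.148) = min($22,000, $357,977.2518) = $22,000 (dollar cap binds)
Taxable value = $1,022,792.148 − $100,000 − $22,000 = $900,792.148
Yardley School District: $900,792.148 × 0.01625 = $14,637.872405
Ironvale Township: $900,792.148 × 0.0068 = $6,125.3866064
Community College District: $900,792.148 × 0.00182 = $1,639.44170936
City of Maribel: $900,792.148 × 0.0124 = $11,169.8226352
Total = $33,572.52335596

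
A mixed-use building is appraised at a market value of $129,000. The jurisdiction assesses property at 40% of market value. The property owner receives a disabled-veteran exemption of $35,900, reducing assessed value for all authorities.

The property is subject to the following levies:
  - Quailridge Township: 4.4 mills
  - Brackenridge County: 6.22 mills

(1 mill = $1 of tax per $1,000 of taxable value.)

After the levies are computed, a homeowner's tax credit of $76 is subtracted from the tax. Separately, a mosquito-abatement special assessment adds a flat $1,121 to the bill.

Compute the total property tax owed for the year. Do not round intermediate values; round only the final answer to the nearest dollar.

$1,212

Assessed value = $129,000 × 0.4 = $51,600
Taxable value = $51,600 − $35,900 = $15,700
Quailridge Township: $15,700 × 0.0044 = $69.08
Brackenridge County: $15,700 × 0.00622 = $97.654
Levies subtotal = $166.734
After credit = $166.734 − $76 = $90.734
Total = $90.734 + $1,121 = $1,211.734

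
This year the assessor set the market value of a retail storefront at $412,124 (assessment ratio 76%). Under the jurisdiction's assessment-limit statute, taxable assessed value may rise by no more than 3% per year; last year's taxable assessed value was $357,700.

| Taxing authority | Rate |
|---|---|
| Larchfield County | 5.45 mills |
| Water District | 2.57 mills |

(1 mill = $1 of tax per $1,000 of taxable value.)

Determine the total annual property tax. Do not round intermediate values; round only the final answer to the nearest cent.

$2,511.98

Uncapped assessed value = $412,124 × 0.76 = $313,214.24
Cap limit = $357,700 × 1.03 = $368,431
Taxable assessed value = min($313,214.24, $368,431) = $313,214.24 (cap does not bind)
Larchfield County: $313,214.24 × 0.00545 = $1,707.017608
Water District: $313,214.24 × 0.00257 = $804.9605968
Total = $2,511.9782048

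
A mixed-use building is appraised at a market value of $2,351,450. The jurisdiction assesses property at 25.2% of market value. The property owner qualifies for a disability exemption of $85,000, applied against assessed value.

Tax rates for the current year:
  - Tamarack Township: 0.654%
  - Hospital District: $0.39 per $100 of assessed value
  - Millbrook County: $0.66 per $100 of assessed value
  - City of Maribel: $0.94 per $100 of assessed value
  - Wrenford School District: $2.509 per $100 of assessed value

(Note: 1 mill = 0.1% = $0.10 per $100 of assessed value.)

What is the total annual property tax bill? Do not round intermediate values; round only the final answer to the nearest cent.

$26,154.85

Assessed value = $2,351,450 × 0.252 = $592,565.4
Taxable value = $592,565.4 − $85,000 = $507,565.4
Tamarack Township: $507,565.4 × 0.00654 = $3,319.477716
Hospital District: $507,565.4 × 0.0039 = $1,979.50506
Millbrook County: $507,565.4 × 0.0066 = $3,349.93164
City of Maribel: $507,565.4 × 0.0094 = $4,771.11476
Wrenford School District: $507,565.4 × 0.02509 = $12,734.815886
Total = $26,154.845062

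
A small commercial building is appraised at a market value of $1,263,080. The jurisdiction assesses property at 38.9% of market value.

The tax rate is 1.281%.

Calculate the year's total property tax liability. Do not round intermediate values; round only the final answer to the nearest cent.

Assessed value = $1,263,080 × 0.389 = $491,338.12
Tax = $491,338.12 × 0.01281 = $6,294.0413172

$6,294.04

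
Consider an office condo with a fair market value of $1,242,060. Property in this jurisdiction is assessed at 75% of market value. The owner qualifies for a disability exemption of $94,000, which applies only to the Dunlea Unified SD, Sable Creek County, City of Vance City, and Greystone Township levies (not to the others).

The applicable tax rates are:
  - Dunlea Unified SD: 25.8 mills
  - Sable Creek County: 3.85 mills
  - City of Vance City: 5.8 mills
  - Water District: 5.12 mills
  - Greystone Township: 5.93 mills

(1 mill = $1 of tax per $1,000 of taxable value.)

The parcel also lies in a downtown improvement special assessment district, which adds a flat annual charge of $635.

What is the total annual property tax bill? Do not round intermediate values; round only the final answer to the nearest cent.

$40,062.12

Assessed value = $1,242,060 × 0.75 = $931,545
Dunlea Unified SD: ($931,545 − $94,000) × 0.0258 = $837,545 × 0.0258 = $21,608.661
Sable Creek County: ($931,545 − $94,000) × 0.00385 = $837,545 × 0.00385 = $3,224.54825
City of Vance City: ($931,545 − $94,000) × 0.0058 = $837,545 × 0.0058 = $4,857.761
Water District: $931,545 × 0.00512 = $4,769.5104
Greystone Township: ($931,545 − $94,000) × 0.00593 = $837,545 × 0.00593 = $4,966.64185
Levies subtotal = $39,427.1225
Total = $39,427.1225 + $635 = $40,062.1225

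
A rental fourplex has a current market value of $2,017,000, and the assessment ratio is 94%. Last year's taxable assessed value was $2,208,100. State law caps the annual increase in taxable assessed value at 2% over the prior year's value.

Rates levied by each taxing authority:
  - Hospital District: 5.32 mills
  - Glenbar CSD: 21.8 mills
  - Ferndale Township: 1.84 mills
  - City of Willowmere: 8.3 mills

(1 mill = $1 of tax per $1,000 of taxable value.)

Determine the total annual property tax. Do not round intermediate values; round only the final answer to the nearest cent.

$70,644.21

Uncapped assessed value = $2,017,000 × 0.94 = $1,895,980
Cap limit = $2,208,100 × 1.02 = $2,252,262
Taxable assessed value = min($1,895,980, $2,252,262) = $1,895,980 (cap does not bind)
Hospital District: $1,895,980 × 0.00532 = $10,086.6136
Glenbar CSD: $1,895,980 × 0.0218 = $41,332.364
Ferndale Township: $1,895,980 × 0.00184 = $3,488.6032
City of Willowmere: $1,895,980 × 0.0083 = $15,736.634
Total = $70,644.2148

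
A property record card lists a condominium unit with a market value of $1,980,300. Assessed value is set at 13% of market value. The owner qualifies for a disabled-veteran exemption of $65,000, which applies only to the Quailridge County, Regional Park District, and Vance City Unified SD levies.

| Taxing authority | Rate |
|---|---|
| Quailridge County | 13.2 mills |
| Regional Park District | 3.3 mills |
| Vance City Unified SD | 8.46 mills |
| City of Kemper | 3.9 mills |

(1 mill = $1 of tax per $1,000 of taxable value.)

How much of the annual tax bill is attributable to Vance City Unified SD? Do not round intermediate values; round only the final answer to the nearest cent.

Assessed value = $1,980,300 × 0.13 = $257,439
Vance City Unified SD taxable value = $257,439 − $65,000 = $192,439
Vance City Unified SD levy = $192,439 × 0.00846 = $1,628.03394

$1,628.03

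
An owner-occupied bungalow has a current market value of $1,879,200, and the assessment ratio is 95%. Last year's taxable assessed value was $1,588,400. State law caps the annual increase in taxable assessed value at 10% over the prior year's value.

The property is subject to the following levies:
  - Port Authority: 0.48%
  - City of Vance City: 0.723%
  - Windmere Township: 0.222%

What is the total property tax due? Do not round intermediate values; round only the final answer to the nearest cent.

Uncapped assessed value = $1,879,200 × 0.95 = $1,785,240
Cap limit = $1,588,400 × 1.1 = $1,747,240
Taxable assessed value = min($1,785,240, $1,747,240) = $1,747,240 (cap binds)
Port Authority: $1,747,240 × 0.0048 = $8,386.752
City of Vance City: $1,747,240 × 0.00723 = $12,632.5452
Windmere Township: $1,747,240 × 0.00222 = $3,878.8728
Total = $24,898.17

$24,898.17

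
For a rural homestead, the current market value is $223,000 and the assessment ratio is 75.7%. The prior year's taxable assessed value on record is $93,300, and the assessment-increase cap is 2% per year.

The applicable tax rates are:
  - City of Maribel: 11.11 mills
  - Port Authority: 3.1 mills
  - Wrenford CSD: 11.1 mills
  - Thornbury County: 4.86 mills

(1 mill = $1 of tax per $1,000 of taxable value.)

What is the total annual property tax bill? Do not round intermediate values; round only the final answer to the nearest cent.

$2,871.16

Uncapped assessed value = $223,000 × 0.757 = $168,811
Cap limit = $93,300 × 1.02 = $95,166
Taxable assessed value = min($168,811, $95,166) = $95,166 (cap binds)
City of Maribel: $95,166 × 0.01111 = $1,057.29426
Port Authority: $95,166 × 0.0031 = $295.0146
Wrenford CSD: $95,166 × 0.0111 = $1,056.3426
Thornbury County: $95,166 × 0.00486 = $462.50676
Total = $2,871.15822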